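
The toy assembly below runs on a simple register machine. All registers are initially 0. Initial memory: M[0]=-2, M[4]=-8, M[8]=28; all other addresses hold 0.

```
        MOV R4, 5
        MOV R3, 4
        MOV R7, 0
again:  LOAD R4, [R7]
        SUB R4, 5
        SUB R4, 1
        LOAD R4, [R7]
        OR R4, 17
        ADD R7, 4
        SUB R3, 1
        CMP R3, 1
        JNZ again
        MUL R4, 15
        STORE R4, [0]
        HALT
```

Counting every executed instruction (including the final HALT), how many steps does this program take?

MOV R4, 5 → R4=5
MOV R3, 4 → R3=4
MOV R7, 0 → R7=0
LOAD R4, [R7] → R4=M[0]=-2
SUB R4, 5 → R4=(-2)-5=-7
SUB R4, 1 → R4=(-7)-1=-8
LOAD R4, [R7] → R4=M[0]=-2
OR R4, 17 → R4=(-2)|17=-1
ADD R7, 4 → R7=0+4=4
SUB R3, 1 → R3=4-1=3
CMP R3, 1  (cmp 3,1)
JNZ again: taken
LOAD R4, [R7] → R4=M[4]=-8
SUB R4, 5 → R4=(-8)-5=-13
SUB R4, 1 → R4=(-13)-1=-14
LOAD R4, [R7] → R4=M[4]=-8
OR R4, 17 → R4=(-8)|17=-7
ADD R7, 4 → R7=4+4=8
SUB R3, 1 → R3=3-1=2
CMP R3, 1  (cmp 2,1)
JNZ again: taken
LOAD R4, [R7] → R4=M[8]=28
SUB R4, 5 → R4=28-5=23
SUB R4, 1 → R4=23-1=22
LOAD R4, [R7] → R4=M[8]=28
OR R4, 17 → R4=28|17=29
ADD R7, 4 → R7=8+4=12
SUB R3, 1 → R3=2-1=1
CMP R3, 1  (cmp 1,1)
JNZ again: not taken
MUL R4, 15 → R4=29*15=435
STORE R4, [0] → M[0]=435
halt.
Total executed instructions: 33.

33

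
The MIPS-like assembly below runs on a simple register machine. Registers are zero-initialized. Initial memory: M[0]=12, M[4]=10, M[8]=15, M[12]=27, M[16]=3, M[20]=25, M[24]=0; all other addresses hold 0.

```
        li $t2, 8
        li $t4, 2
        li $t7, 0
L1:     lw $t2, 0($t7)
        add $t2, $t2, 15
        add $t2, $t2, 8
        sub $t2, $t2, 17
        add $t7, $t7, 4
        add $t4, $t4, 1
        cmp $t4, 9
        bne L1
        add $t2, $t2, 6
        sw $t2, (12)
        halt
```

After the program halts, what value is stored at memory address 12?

12

$t2=8
$t4=2
$t7=0
$t2=M[0]=12
$t2=12+15=27
$t2=27+8=35
$t2=35-17=18
$t7=0+4=4
$t4=2+1=3
cmp $t4, 9  (cmp 3,9)
bne L1: taken
$t2=M[4]=10
$t2=10+15=25
$t2=25+8=33
$t2=33-17=16
$t7=4+4=8
$t4=3+1=4
cmp $t4, 9  (cmp 4,9)
bne L1: taken
$t2=M[8]=15
$t2=15+15=30
$t2=30+8=38
$t2=38-17=21
$t7=8+4=12
$t4=4+1=5
cmp $t4, 9  (cmp 5,9)
bne L1: taken
$t2=M[12]=27
$t2=27+15=42
$t2=42+8=50
$t2=50-17=33
$t7=12+4=16
$t4=5+1=6
cmp $t4, 9  (cmp 6,9)
bne L1: taken
$t2=M[16]=3
$t2=3+15=18
$t2=18+8=26
$t2=26-17=9
$t7=16+4=20
$t4=6+1=7
cmp $t4, 9  (cmp 7,9)
bne L1: taken
$t2=M[20]=25
$t2=25+15=40
$t2=40+8=48
$t2=48-17=31
$t7=20+4=24
$t4=7+1=8
cmp $t4, 9  (cmp 8,9)
bne L1: taken
$t2=M[24]=0
$t2=0+15=15
$t2=15+8=23
$t2=23-17=6
$t7=24+4=28
$t4=8+1=9
cmp $t4, 9  (cmp 9,9)
bne L1: not taken
$t2=6+6=12
sw $t2, (12) → M[12]=12
halt.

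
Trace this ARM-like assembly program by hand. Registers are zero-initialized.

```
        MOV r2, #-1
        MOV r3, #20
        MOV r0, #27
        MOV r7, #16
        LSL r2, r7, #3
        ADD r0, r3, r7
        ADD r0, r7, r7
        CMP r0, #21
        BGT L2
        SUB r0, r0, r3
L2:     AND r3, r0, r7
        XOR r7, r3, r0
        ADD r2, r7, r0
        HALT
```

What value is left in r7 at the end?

after MOV r2, #-1: r2=-1
after MOV r3, #20: r3=20
after MOV r0, #27: r0=27
after MOV r7, #16: r7=16
after LSL r2, r7, #3: r2=16<<3=128
after ADD r0, r3, r7: r0=20+16=36
after ADD r0, r7, r7: r0=16+16=32
CMP r0, #21  (cmp 32,21)
BGT L2: taken
after AND r3, r0, r7: r3=32&16=0
after XOR r7, r3, r0: r7=0^32=32
after ADD r2, r7, r0: r2=32+32=64
halt.

32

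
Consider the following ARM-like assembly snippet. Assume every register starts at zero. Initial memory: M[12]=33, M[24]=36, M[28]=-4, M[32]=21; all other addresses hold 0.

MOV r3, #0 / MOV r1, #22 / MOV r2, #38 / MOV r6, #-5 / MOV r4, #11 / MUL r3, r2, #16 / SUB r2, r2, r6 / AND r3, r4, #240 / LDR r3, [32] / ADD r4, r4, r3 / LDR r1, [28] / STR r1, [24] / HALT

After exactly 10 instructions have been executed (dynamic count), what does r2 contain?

43

MOV r3, #0 → r3=0
MOV r1, #22 → r1=22
MOV r2, #38 → r2=38
MOV r6, #-5 → r6=-5
MOV r4, #11 → r4=11
MUL r3, r2, #16 → r3=38*16=608
SUB r2, r2, r6 → r2=38-(-5)=43
AND r3, r4, #240 → r3=11&240=0
LDR r3, [32] → r3=M[32]=21
ADD r4, r4, r3 → r4=11+21=32
After step 10: r2 = 43.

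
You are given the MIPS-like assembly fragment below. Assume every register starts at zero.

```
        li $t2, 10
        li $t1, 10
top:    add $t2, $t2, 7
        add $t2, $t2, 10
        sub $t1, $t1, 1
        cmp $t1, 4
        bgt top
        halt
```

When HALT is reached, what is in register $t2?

after li $t2, 10: $t2=10
after li $t1, 10: $t1=10
after add $t2, $t2, 7: $t2=10+7=17
after add $t2, $t2, 10: $t2=17+10=27
after sub $t1, $t1, 1: $t1=10-1=9
cmp $t1, 4  (cmp 9,4)
bgt top: taken
after add $t2, $t2, 7: $t2=27+7=34
after add $t2, $t2, 10: $t2=34+10=44
after sub $t1, $t1, 1: $t1=9-1=8
cmp $t1, 4  (cmp 8,4)
bgt top: taken
after add $t2, $t2, 7: $t2=44+7=51
after add $t2, $t2, 10: $t2=51+10=61
after sub $t1, $t1, 1: $t1=8-1=7
cmp $t1, 4  (cmp 7,4)
bgt top: taken
after add $t2, $t2, 7: $t2=61+7=68
after add $t2, $t2, 10: $t2=68+10=78
after sub $t1, $t1, 1: $t1=7-1=6
cmp $t1, 4  (cmp 6,4)
bgt top: taken
after add $t2, $t2, 7: $t2=78+7=85
after add $t2, $t2, 10: $t2=85+10=95
after sub $t1, $t1, 1: $t1=6-1=5
cmp $t1, 4  (cmp 5,4)
bgt top: taken
after add $t2, $t2, 7: $t2=95+7=102
after add $t2, $t2, 10: $t2=102+10=112
after sub $t1, $t1, 1: $t1=5-1=4
cmp $t1, 4  (cmp 4,4)
bgt top: not taken
halt.

112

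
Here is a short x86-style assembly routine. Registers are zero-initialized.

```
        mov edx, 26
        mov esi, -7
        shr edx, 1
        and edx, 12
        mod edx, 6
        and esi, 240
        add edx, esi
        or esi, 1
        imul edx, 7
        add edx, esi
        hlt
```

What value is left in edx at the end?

after mov edx, 26: edx=26
after mov esi, -7: esi=-7
after shr edx, 1: edx=26>>1=13
after and edx, 12: edx=13&12=12
after mod edx, 6: edx=12%6=0
after and esi, 240: esi=(-7)&240=240
after add edx, esi: edx=0+240=240
after or esi, 1: esi=240|1=241
after imul edx, 7: edx=240*7=1680
after add edx, esi: edx=1680+241=1921
halt.

1921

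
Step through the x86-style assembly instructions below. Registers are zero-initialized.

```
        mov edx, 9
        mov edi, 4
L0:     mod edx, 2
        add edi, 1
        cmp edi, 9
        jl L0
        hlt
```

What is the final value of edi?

9

edx=9
edi=4
edx=9%2=1
edi=4+1=5
cmp edi, 9  (cmp 5,9)
jl L0: taken
edx=1%2=1
edi=5+1=6
cmp edi, 9  (cmp 6,9)
jl L0: taken
edx=1%2=1
edi=6+1=7
cmp edi, 9  (cmp 7,9)
jl L0: taken
edx=1%2=1
edi=7+1=8
cmp edi, 9  (cmp 8,9)
jl L0: taken
edx=1%2=1
edi=8+1=9
cmp edi, 9  (cmp 9,9)
jl L0: not taken
halt.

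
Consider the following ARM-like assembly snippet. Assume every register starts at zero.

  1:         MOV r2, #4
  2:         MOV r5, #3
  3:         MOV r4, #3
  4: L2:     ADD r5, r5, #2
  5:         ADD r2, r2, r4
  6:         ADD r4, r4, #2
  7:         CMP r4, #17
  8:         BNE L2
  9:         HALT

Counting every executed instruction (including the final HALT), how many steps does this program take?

MOV r2, #4 → r2=4
MOV r5, #3 → r5=3
MOV r4, #3 → r4=3
ADD r5, r5, #2 → r5=3+2=5
ADD r2, r2, r4 → r2=4+3=7
ADD r4, r4, #2 → r4=3+2=5
CMP r4, #17  (cmp 5,17)
BNE L2: taken
ADD r5, r5, #2 → r5=5+2=7
ADD r2, r2, r4 → r2=7+5=12
ADD r4, r4, #2 → r4=5+2=7
CMP r4, #17  (cmp 7,17)
BNE L2: taken
ADD r5, r5, #2 → r5=7+2=9
ADD r2, r2, r4 → r2=12+7=19
ADD r4, r4, #2 → r4=7+2=9
CMP r4, #17  (cmp 9,17)
BNE L2: taken
ADD r5, r5, #2 → r5=9+2=11
ADD r2, r2, r4 → r2=19+9=28
ADD r4, r4, #2 → r4=9+2=11
CMP r4, #17  (cmp 11,17)
BNE L2: taken
ADD r5, r5, #2 → r5=11+2=13
ADD r2, r2, r4 → r2=28+11=39
ADD r4, r4, #2 → r4=11+2=13
CMP r4, #17  (cmp 13,17)
BNE L2: taken
ADD r5, r5, #2 → r5=13+2=15
ADD r2, r2, r4 → r2=39+13=52
ADD r4, r4, #2 → r4=13+2=15
CMP r4, #17  (cmp 15,17)
BNE L2: taken
ADD r5, r5, #2 → r5=15+2=17
ADD r2, r2, r4 → r2=52+15=67
ADD r4, r4, #2 → r4=15+2=17
CMP r4, #17  (cmp 17,17)
BNE L2: not taken
halt.
Total executed instructions: 39.

39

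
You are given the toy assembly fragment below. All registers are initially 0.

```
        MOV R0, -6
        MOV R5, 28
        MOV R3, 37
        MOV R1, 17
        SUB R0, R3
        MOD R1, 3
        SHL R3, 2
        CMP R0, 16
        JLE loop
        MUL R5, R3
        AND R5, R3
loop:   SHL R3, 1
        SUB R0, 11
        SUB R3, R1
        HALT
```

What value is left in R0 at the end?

-54

MOV R0, -6 → R0=-6
MOV R5, 28 → R5=28
MOV R3, 37 → R3=37
MOV R1, 17 → R1=17
SUB R0, R3 → R0=(-6)-37=-43
MOD R1, 3 → R1=17%3=2
SHL R3, 2 → R3=37<<2=148
CMP R0, 16  (cmp -43,16)
JLE loop: taken
SHL R3, 1 → R3=148<<1=296
SUB R0, 11 → R0=(-43)-11=-54
SUB R3, R1 → R3=296-2=294
halt.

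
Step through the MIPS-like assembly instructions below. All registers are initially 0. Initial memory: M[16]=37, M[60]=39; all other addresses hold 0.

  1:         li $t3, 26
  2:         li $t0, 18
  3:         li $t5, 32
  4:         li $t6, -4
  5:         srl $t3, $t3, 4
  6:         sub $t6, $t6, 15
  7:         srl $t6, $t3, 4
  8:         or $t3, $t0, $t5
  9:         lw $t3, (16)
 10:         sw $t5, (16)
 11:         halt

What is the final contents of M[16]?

32

li $t3, 26 → $t3=26
li $t0, 18 → $t0=18
li $t5, 32 → $t5=32
li $t6, -4 → $t6=-4
srl $t3, $t3, 4 → $t3=26>>4=1
sub $t6, $t6, 15 → $t6=(-4)-15=-19
srl $t6, $t3, 4 → $t6=1>>4=0
or $t3, $t0, $t5 → $t3=18|32=50
lw $t3, (16) → $t3=M[16]=37
sw $t5, (16) → M[16]=32
halt.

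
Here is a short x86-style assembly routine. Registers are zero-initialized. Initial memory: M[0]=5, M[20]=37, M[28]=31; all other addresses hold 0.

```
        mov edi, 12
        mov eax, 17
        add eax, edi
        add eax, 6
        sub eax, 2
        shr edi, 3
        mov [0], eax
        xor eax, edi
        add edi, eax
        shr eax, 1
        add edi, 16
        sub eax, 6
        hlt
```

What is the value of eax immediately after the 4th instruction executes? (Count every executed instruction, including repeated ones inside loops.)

after mov edi, 12: edi=12
after mov eax, 17: eax=17
after add eax, edi: eax=17+12=29
after add eax, 6: eax=29+6=35
After step 4: eax = 35.

35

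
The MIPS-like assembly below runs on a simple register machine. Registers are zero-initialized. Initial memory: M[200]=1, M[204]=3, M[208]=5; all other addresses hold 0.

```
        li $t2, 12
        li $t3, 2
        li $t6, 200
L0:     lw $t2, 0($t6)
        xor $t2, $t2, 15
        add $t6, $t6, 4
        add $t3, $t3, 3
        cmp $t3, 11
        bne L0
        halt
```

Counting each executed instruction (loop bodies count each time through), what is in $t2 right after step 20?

10

$t2=12
$t3=2
$t6=200
$t2=M[200]=1
$t2=1^15=14
$t6=200+4=204
$t3=2+3=5
cmp $t3, 11  (cmp 5,11)
bne L0: taken
$t2=M[204]=3
$t2=3^15=12
$t6=204+4=208
$t3=5+3=8
cmp $t3, 11  (cmp 8,11)
bne L0: taken
$t2=M[208]=5
$t2=5^15=10
$t6=208+4=212
$t3=8+3=11
cmp $t3, 11  (cmp 11,11)
After step 20: $t2 = 10.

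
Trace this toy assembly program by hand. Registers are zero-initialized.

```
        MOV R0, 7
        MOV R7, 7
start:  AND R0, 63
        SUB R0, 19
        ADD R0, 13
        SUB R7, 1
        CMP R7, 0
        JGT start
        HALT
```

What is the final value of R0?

29

after MOV R0, 7: R0=7
after MOV R7, 7: R7=7
after AND R0, 63: R0=7&63=7
after SUB R0, 19: R0=7-19=-12
after ADD R0, 13: R0=(-12)+13=1
after SUB R7, 1: R7=7-1=6
CMP R7, 0  (cmp 6,0)
JGT start: taken
after AND R0, 63: R0=1&63=1
after SUB R0, 19: R0=1-19=-18
after ADD R0, 13: R0=(-18)+13=-5
after SUB R7, 1: R7=6-1=5
CMP R7, 0  (cmp 5,0)
JGT start: taken
after AND R0, 63: R0=(-5)&63=59
after SUB R0, 19: R0=59-19=40
after ADD R0, 13: R0=40+13=53
after SUB R7, 1: R7=5-1=4
CMP R7, 0  (cmp 4,0)
JGT start: taken
after AND R0, 63: R0=53&63=53
after SUB R0, 19: R0=53-19=34
after ADD R0, 13: R0=34+13=47
after SUB R7, 1: R7=4-1=3
CMP R7, 0  (cmp 3,0)
JGT start: taken
after AND R0, 63: R0=47&63=47
after SUB R0, 19: R0=47-19=28
after ADD R0, 13: R0=28+13=41
after SUB R7, 1: R7=3-1=2
CMP R7, 0  (cmp 2,0)
JGT start: taken
after AND R0, 63: R0=41&63=41
after SUB R0, 19: R0=41-19=22
after ADD R0, 13: R0=22+13=35
after SUB R7, 1: R7=2-1=1
CMP R7, 0  (cmp 1,0)
JGT start: taken
after AND R0, 63: R0=35&63=35
after SUB R0, 19: R0=35-19=16
after ADD R0, 13: R0=16+13=29
after SUB R7, 1: R7=1-1=0
CMP R7, 0  (cmp 0,0)
JGT start: not taken
halt.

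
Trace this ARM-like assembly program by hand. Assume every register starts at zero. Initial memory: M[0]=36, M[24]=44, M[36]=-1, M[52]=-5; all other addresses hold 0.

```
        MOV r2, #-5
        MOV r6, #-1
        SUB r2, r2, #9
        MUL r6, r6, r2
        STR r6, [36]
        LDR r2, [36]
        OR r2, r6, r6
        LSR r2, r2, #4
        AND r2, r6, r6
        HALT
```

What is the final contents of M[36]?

14

r2=-5
r6=-1
r2=(-5)-9=-14
r6=(-1)*(-14)=14
STR r6, [36] → M[36]=14
r2=M[36]=14
r2=14|14=14
r2=14>>4=0
r2=14&14=14
halt.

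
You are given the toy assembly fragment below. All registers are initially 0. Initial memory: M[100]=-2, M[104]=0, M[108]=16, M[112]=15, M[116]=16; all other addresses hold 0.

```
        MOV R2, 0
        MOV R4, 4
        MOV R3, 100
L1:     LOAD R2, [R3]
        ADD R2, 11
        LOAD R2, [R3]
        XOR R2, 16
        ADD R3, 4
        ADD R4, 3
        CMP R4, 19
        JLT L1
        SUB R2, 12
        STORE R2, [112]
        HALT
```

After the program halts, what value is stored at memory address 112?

after MOV R2, 0: R2=0
after MOV R4, 4: R4=4
after MOV R3, 100: R3=100
after LOAD R2, [R3]: R2=M[100]=-2
after ADD R2, 11: R2=(-2)+11=9
after LOAD R2, [R3]: R2=M[100]=-2
after XOR R2, 16: R2=(-2)^16=-18
after ADD R3, 4: R3=100+4=104
after ADD R4, 3: R4=4+3=7
CMP R4, 19  (cmp 7,19)
JLT L1: taken
after LOAD R2, [R3]: R2=M[104]=0
after ADD R2, 11: R2=0+11=11
after LOAD R2, [R3]: R2=M[104]=0
after XOR R2, 16: R2=0^16=16
after ADD R3, 4: R3=104+4=108
after ADD R4, 3: R4=7+3=10
CMP R4, 19  (cmp 10,19)
JLT L1: taken
after LOAD R2, [R3]: R2=M[108]=16
after ADD R2, 11: R2=16+11=27
after LOAD R2, [R3]: R2=M[108]=16
after XOR R2, 16: R2=16^16=0
after ADD R3, 4: R3=108+4=112
after ADD R4, 3: R4=10+3=13
CMP R4, 19  (cmp 13,19)
JLT L1: taken
after LOAD R2, [R3]: R2=M[112]=15
after ADD R2, 11: R2=15+11=26
after LOAD R2, [R3]: R2=M[112]=15
after XOR R2, 16: R2=15^16=31
after ADD R3, 4: R3=112+4=116
after ADD R4, 3: R4=13+3=16
CMP R4, 19  (cmp 16,19)
JLT L1: taken
after LOAD R2, [R3]: R2=M[116]=16
after ADD R2, 11: R2=16+11=27
after LOAD R2, [R3]: R2=M[116]=16
after XOR R2, 16: R2=16^16=0
after ADD R3, 4: R3=116+4=120
after ADD R4, 3: R4=16+3=19
CMP R4, 19  (cmp 19,19)
JLT L1: not taken
after SUB R2, 12: R2=0-12=-12
STORE R2, [112] → M[112]=-12
halt.

-12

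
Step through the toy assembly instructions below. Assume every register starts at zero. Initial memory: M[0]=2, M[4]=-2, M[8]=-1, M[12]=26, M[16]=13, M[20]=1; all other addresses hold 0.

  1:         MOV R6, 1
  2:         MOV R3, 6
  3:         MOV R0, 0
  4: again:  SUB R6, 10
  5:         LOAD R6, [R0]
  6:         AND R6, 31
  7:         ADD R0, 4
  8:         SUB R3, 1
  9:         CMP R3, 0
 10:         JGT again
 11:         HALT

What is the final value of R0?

24

R6=1
R3=6
R0=0
R6=1-10=-9
R6=M[0]=2
R6=2&31=2
R0=0+4=4
R3=6-1=5
CMP R3, 0  (cmp 5,0)
JGT again: taken
R6=2-10=-8
R6=M[4]=-2
R6=(-2)&31=30
R0=4+4=8
R3=5-1=4
CMP R3, 0  (cmp 4,0)
JGT again: taken
R6=30-10=20
R6=M[8]=-1
R6=(-1)&31=31
R0=8+4=12
R3=4-1=3
CMP R3, 0  (cmp 3,0)
JGT again: taken
R6=31-10=21
R6=M[12]=26
R6=26&31=26
R0=12+4=16
R3=3-1=2
CMP R3, 0  (cmp 2,0)
JGT again: taken
R6=26-10=16
R6=M[16]=13
R6=13&31=13
R0=16+4=20
R3=2-1=1
CMP R3, 0  (cmp 1,0)
JGT again: taken
R6=13-10=3
R6=M[20]=1
R6=1&31=1
R0=20+4=24
R3=1-1=0
CMP R3, 0  (cmp 0,0)
JGT again: not taken
halt.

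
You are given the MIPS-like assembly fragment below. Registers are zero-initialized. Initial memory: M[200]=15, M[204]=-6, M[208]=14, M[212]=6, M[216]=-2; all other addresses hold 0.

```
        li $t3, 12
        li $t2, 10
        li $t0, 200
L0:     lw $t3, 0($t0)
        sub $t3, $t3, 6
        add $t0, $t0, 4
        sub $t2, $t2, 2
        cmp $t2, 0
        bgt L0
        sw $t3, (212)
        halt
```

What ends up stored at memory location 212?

li $t3, 12 → $t3=12
li $t2, 10 → $t2=10
li $t0, 200 → $t0=200
lw $t3, 0($t0) → $t3=M[200]=15
sub $t3, $t3, 6 → $t3=15-6=9
add $t0, $t0, 4 → $t0=200+4=204
sub $t2, $t2, 2 → $t2=10-2=8
cmp $t2, 0  (cmp 8,0)
bgt L0: taken
lw $t3, 0($t0) → $t3=M[204]=-6
sub $t3, $t3, 6 → $t3=(-6)-6=-12
add $t0, $t0, 4 → $t0=204+4=208
sub $t2, $t2, 2 → $t2=8-2=6
cmp $t2, 0  (cmp 6,0)
bgt L0: taken
lw $t3, 0($t0) → $t3=M[208]=14
sub $t3, $t3, 6 → $t3=14-6=8
add $t0, $t0, 4 → $t0=208+4=212
sub $t2, $t2, 2 → $t2=6-2=4
cmp $t2, 0  (cmp 4,0)
bgt L0: taken
lw $t3, 0($t0) → $t3=M[212]=6
sub $t3, $t3, 6 → $t3=6-6=0
add $t0, $t0, 4 → $t0=212+4=216
sub $t2, $t2, 2 → $t2=4-2=2
cmp $t2, 0  (cmp 2,0)
bgt L0: taken
lw $t3, 0($t0) → $t3=M[216]=-2
sub $t3, $t3, 6 → $t3=(-2)-6=-8
add $t0, $t0, 4 → $t0=216+4=220
sub $t2, $t2, 2 → $t2=2-2=0
cmp $t2, 0  (cmp 0,0)
bgt L0: not taken
sw $t3, (212) → M[212]=-8
halt.

-8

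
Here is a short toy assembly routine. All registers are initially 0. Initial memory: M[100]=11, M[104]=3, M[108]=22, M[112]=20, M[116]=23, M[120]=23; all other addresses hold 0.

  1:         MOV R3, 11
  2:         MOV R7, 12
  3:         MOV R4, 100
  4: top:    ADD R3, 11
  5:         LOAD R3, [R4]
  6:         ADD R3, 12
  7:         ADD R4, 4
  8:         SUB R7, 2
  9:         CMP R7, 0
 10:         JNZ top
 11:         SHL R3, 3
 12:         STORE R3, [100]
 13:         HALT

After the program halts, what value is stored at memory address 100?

280

R3=11
R7=12
R4=100
R3=11+11=22
R3=M[100]=11
R3=11+12=23
R4=100+4=104
R7=12-2=10
CMP R7, 0  (cmp 10,0)
JNZ top: taken
R3=23+11=34
R3=M[104]=3
R3=3+12=15
R4=104+4=108
R7=10-2=8
CMP R7, 0  (cmp 8,0)
JNZ top: taken
R3=15+11=26
R3=M[108]=22
R3=22+12=34
R4=108+4=112
R7=8-2=6
CMP R7, 0  (cmp 6,0)
JNZ top: taken
R3=34+11=45
R3=M[112]=20
R3=20+12=32
R4=112+4=116
R7=6-2=4
CMP R7, 0  (cmp 4,0)
JNZ top: taken
R3=32+11=43
R3=M[116]=23
R3=23+12=35
R4=116+4=120
R7=4-2=2
CMP R7, 0  (cmp 2,0)
JNZ top: taken
R3=35+11=46
R3=M[120]=23
R3=23+12=35
R4=120+4=124
R7=2-2=0
CMP R7, 0  (cmp 0,0)
JNZ top: not taken
R3=35<<3=280
STORE R3, [100] → M[100]=280
halt.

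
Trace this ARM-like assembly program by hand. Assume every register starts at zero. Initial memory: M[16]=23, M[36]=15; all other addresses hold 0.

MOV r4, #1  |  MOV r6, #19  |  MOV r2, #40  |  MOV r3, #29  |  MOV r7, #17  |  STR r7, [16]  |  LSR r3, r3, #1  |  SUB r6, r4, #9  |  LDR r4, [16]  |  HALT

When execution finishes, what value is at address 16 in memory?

r4=1
r6=19
r2=40
r3=29
r7=17
STR r7, [16] → M[16]=17
r3=29>>1=14
r6=1-9=-8
r4=M[16]=17
halt.

17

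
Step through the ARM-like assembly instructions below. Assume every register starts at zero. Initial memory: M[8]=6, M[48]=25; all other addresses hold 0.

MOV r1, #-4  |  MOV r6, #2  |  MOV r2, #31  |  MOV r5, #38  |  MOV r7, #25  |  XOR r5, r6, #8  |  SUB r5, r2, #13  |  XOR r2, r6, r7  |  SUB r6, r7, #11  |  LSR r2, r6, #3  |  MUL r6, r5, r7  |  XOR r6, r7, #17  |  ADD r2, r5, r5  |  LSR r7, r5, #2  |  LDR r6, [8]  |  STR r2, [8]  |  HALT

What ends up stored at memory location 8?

36

MOV r1, #-4 → r1=-4
MOV r6, #2 → r6=2
MOV r2, #31 → r2=31
MOV r5, #38 → r5=38
MOV r7, #25 → r7=25
XOR r5, r6, #8 → r5=2^8=10
SUB r5, r2, #13 → r5=31-13=18
XOR r2, r6, r7 → r2=2^25=27
SUB r6, r7, #11 → r6=25-11=14
LSR r2, r6, #3 → r2=14>>3=1
MUL r6, r5, r7 → r6=18*25=450
XOR r6, r7, #17 → r6=25^17=8
ADD r2, r5, r5 → r2=18+18=36
LSR r7, r5, #2 → r7=18>>2=4
LDR r6, [8] → r6=M[8]=6
STR r2, [8] → M[8]=36
halt.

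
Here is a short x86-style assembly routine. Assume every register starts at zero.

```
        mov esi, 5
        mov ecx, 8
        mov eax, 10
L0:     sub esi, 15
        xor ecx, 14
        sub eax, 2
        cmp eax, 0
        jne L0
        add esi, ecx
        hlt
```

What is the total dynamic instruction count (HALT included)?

30

mov esi, 5 → esi=5
mov ecx, 8 → ecx=8
mov eax, 10 → eax=10
sub esi, 15 → esi=5-15=-10
xor ecx, 14 → ecx=8^14=6
sub eax, 2 → eax=10-2=8
cmp eax, 0  (cmp 8,0)
jne L0: taken
sub esi, 15 → esi=(-10)-15=-25
xor ecx, 14 → ecx=6^14=8
sub eax, 2 → eax=8-2=6
cmp eax, 0  (cmp 6,0)
jne L0: taken
sub esi, 15 → esi=(-25)-15=-40
xor ecx, 14 → ecx=8^14=6
sub eax, 2 → eax=6-2=4
cmp eax, 0  (cmp 4,0)
jne L0: taken
sub esi, 15 → esi=(-40)-15=-55
xor ecx, 14 → ecx=6^14=8
sub eax, 2 → eax=4-2=2
cmp eax, 0  (cmp 2,0)
jne L0: taken
sub esi, 15 → esi=(-55)-15=-70
xor ecx, 14 → ecx=8^14=6
sub eax, 2 → eax=2-2=0
cmp eax, 0  (cmp 0,0)
jne L0: not taken
add esi, ecx → esi=(-70)+6=-64
halt.
Total executed instructions: 30.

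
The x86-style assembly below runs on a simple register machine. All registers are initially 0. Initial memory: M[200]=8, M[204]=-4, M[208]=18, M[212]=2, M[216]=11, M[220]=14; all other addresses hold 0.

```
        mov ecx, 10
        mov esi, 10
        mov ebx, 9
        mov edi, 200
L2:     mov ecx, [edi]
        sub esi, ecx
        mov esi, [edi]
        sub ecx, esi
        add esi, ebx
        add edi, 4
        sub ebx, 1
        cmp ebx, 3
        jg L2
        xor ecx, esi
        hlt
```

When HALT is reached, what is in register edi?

224

mov ecx, 10 → ecx=10
mov esi, 10 → esi=10
mov ebx, 9 → ebx=9
mov edi, 200 → edi=200
mov ecx, [edi] → ecx=M[200]=8
sub esi, ecx → esi=10-8=2
mov esi, [edi] → esi=M[200]=8
sub ecx, esi → ecx=8-8=0
add esi, ebx → esi=8+9=17
add edi, 4 → edi=200+4=204
sub ebx, 1 → ebx=9-1=8
cmp ebx, 3  (cmp 8,3)
jg L2: taken
mov ecx, [edi] → ecx=M[204]=-4
sub esi, ecx → esi=17-(-4)=21
mov esi, [edi] → esi=M[204]=-4
sub ecx, esi → ecx=(-4)-(-4)=0
add esi, ebx → esi=(-4)+8=4
add edi, 4 → edi=204+4=208
sub ebx, 1 → ebx=8-1=7
cmp ebx, 3  (cmp 7,3)
jg L2: taken
mov ecx, [edi] → ecx=M[208]=18
sub esi, ecx → esi=4-18=-14
mov esi, [edi] → esi=M[208]=18
sub ecx, esi → ecx=18-18=0
add esi, ebx → esi=18+7=25
add edi, 4 → edi=208+4=212
sub ebx, 1 → ebx=7-1=6
cmp ebx, 3  (cmp 6,3)
jg L2: taken
mov ecx, [edi] → ecx=M[212]=2
sub esi, ecx → esi=25-2=23
mov esi, [edi] → esi=M[212]=2
sub ecx, esi → ecx=2-2=0
add esi, ebx → esi=2+6=8
add edi, 4 → edi=212+4=216
sub ebx, 1 → ebx=6-1=5
cmp ebx, 3  (cmp 5,3)
jg L2: taken
mov ecx, [edi] → ecx=M[216]=11
sub esi, ecx → esi=8-11=-3
mov esi, [edi] → esi=M[216]=11
sub ecx, esi → ecx=11-11=0
add esi, ebx → esi=11+5=16
add edi, 4 → edi=216+4=220
sub ebx, 1 → ebx=5-1=4
cmp ebx, 3  (cmp 4,3)
jg L2: taken
mov ecx, [edi] → ecx=M[220]=14
sub esi, ecx → esi=16-14=2
mov esi, [edi] → esi=M[220]=14
sub ecx, esi → ecx=14-14=0
add esi, ebx → esi=14+4=18
add edi, 4 → edi=220+4=224
sub ebx, 1 → ebx=4-1=3
cmp ebx, 3  (cmp 3,3)
jg L2: not taken
xor ecx, esi → ecx=0^18=18
halt.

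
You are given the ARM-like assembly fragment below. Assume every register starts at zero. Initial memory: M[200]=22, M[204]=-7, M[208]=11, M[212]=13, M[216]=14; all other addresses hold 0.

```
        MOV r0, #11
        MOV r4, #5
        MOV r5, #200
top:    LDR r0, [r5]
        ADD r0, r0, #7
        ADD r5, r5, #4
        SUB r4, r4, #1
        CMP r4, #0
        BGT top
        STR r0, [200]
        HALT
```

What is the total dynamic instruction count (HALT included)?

35

after MOV r0, #11: r0=11
after MOV r4, #5: r4=5
after MOV r5, #200: r5=200
after LDR r0, [r5]: r0=M[200]=22
after ADD r0, r0, #7: r0=22+7=29
after ADD r5, r5, #4: r5=200+4=204
after SUB r4, r4, #1: r4=5-1=4
CMP r4, #0  (cmp 4,0)
BGT top: taken
after LDR r0, [r5]: r0=M[204]=-7
after ADD r0, r0, #7: r0=(-7)+7=0
after ADD r5, r5, #4: r5=204+4=208
after SUB r4, r4, #1: r4=4-1=3
CMP r4, #0  (cmp 3,0)
BGT top: taken
after LDR r0, [r5]: r0=M[208]=11
after ADD r0, r0, #7: r0=11+7=18
after ADD r5, r5, #4: r5=208+4=212
after SUB r4, r4, #1: r4=3-1=2
CMP r4, #0  (cmp 2,0)
BGT top: taken
after LDR r0, [r5]: r0=M[212]=13
after ADD r0, r0, #7: r0=13+7=20
after ADD r5, r5, #4: r5=212+4=216
after SUB r4, r4, #1: r4=2-1=1
CMP r4, #0  (cmp 1,0)
BGT top: taken
after LDR r0, [r5]: r0=M[216]=14
after ADD r0, r0, #7: r0=14+7=21
after ADD r5, r5, #4: r5=216+4=220
after SUB r4, r4, #1: r4=1-1=0
CMP r4, #0  (cmp 0,0)
BGT top: not taken
STR r0, [200] → M[200]=21
halt.
Total executed instructions: 35.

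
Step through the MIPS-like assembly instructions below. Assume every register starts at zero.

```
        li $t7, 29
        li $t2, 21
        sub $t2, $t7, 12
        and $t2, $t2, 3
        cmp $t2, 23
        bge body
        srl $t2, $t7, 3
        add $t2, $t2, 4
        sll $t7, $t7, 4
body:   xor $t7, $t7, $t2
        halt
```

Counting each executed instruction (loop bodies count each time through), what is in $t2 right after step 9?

7

$t7=29
$t2=21
$t2=29-12=17
$t2=17&3=1
cmp $t2, 23  (cmp 1,23)
bge body: not taken
$t2=29>>3=3
$t2=3+4=7
$t7=29<<4=464
After step 9: $t2 = 7.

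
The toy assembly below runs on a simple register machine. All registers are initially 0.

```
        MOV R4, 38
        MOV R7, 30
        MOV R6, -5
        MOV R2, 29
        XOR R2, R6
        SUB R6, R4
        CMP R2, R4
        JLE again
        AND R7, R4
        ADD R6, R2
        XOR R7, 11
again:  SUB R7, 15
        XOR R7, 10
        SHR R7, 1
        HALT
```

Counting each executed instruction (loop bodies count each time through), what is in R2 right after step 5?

R4=38
R7=30
R6=-5
R2=29
R2=29^(-5)=-26
After step 5: R2 = -26.

-26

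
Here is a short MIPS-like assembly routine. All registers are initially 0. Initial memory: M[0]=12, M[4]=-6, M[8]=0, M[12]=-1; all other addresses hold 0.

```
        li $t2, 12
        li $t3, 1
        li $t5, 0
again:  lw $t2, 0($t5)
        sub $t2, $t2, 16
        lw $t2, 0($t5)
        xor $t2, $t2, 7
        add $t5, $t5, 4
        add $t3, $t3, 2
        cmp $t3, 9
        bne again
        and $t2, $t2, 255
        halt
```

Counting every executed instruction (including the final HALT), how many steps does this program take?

li $t2, 12 → $t2=12
li $t3, 1 → $t3=1
li $t5, 0 → $t5=0
lw $t2, 0($t5) → $t2=M[0]=12
sub $t2, $t2, 16 → $t2=12-16=-4
lw $t2, 0($t5) → $t2=M[0]=12
xor $t2, $t2, 7 → $t2=12^7=11
add $t5, $t5, 4 → $t5=0+4=4
add $t3, $t3, 2 → $t3=1+2=3
cmp $t3, 9  (cmp 3,9)
bne again: taken
lw $t2, 0($t5) → $t2=M[4]=-6
sub $t2, $t2, 16 → $t2=(-6)-16=-22
lw $t2, 0($t5) → $t2=M[4]=-6
xor $t2, $t2, 7 → $t2=(-6)^7=-3
add $t5, $t5, 4 → $t5=4+4=8
add $t3, $t3, 2 → $t3=3+2=5
cmp $t3, 9  (cmp 5,9)
bne again: taken
lw $t2, 0($t5) → $t2=M[8]=0
sub $t2, $t2, 16 → $t2=0-16=-16
lw $t2, 0($t5) → $t2=M[8]=0
xor $t2, $t2, 7 → $t2=0^7=7
add $t5, $t5, 4 → $t5=8+4=12
add $t3, $t3, 2 → $t3=5+2=7
cmp $t3, 9  (cmp 7,9)
bne again: taken
lw $t2, 0($t5) → $t2=M[12]=-1
sub $t2, $t2, 16 → $t2=(-1)-16=-17
lw $t2, 0($t5) → $t2=M[12]=-1
xor $t2, $t2, 7 → $t2=(-1)^7=-8
add $t5, $t5, 4 → $t5=12+4=16
add $t3, $t3, 2 → $t3=7+2=9
cmp $t3, 9  (cmp 9,9)
bne again: not taken
and $t2, $t2, 255 → $t2=(-8)&255=248
halt.
Total executed instructions: 37.

37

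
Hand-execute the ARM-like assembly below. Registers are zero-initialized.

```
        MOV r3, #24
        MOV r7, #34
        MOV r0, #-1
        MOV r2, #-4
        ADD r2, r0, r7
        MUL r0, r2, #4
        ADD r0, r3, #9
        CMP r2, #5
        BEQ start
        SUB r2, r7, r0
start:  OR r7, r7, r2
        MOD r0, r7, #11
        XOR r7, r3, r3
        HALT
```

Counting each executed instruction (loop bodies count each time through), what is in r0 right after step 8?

r3=24
r7=34
r0=-1
r2=-4
r2=(-1)+34=33
r0=33*4=132
r0=24+9=33
CMP r2, #5  (cmp 33,5)
After step 8: r0 = 33.

33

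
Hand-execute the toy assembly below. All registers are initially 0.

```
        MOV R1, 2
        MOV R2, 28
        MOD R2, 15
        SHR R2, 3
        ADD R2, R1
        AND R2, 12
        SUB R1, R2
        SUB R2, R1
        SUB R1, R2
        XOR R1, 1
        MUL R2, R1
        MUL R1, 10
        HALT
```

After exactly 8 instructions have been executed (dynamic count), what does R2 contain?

MOV R1, 2 → R1=2
MOV R2, 28 → R2=28
MOD R2, 15 → R2=28%15=13
SHR R2, 3 → R2=13>>3=1
ADD R2, R1 → R2=1+2=3
AND R2, 12 → R2=3&12=0
SUB R1, R2 → R1=2-0=2
SUB R2, R1 → R2=0-2=-2
After step 8: R2 = -2.

-2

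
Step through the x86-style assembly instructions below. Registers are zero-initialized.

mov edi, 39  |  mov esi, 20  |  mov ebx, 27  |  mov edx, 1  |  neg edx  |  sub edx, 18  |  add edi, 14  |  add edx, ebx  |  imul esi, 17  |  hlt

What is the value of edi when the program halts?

after mov edi, 39: edi=39
after mov esi, 20: esi=20
after mov ebx, 27: ebx=27
after mov edx, 1: edx=1
after neg edx: edx=-(1)=-1
after sub edx, 18: edx=(-1)-18=-19
after add edi, 14: edi=39+14=53
after add edx, ebx: edx=(-19)+27=8
after imul esi, 17: esi=20*17=340
halt.

53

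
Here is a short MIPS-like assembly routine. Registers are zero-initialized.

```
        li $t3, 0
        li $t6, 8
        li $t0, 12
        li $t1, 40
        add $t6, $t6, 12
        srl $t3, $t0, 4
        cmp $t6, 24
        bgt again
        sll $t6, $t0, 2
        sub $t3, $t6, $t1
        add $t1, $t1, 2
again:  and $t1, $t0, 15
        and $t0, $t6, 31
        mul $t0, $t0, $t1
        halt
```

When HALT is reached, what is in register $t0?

192

$t3=0
$t6=8
$t0=12
$t1=40
$t6=8+12=20
$t3=12>>4=0
cmp $t6, 24  (cmp 20,24)
bgt again: not taken
$t6=12<<2=48
$t3=48-40=8
$t1=40+2=42
$t1=12&15=12
$t0=48&31=16
$t0=16*12=192
halt.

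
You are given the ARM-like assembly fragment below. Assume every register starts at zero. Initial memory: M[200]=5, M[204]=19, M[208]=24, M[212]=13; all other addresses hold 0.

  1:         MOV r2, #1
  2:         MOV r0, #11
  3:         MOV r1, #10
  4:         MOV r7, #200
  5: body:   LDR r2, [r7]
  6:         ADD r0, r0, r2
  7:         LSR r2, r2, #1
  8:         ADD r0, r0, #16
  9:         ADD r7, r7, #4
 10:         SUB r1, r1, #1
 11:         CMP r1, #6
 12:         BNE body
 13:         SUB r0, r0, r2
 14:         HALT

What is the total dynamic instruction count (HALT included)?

r2=1
r0=11
r1=10
r7=200
r2=M[200]=5
r0=11+5=16
r2=5>>1=2
r0=16+16=32
r7=200+4=204
r1=10-1=9
CMP r1, #6  (cmp 9,6)
BNE body: taken
r2=M[204]=19
r0=32+19=51
r2=19>>1=9
r0=51+16=67
r7=204+4=208
r1=9-1=8
CMP r1, #6  (cmp 8,6)
BNE body: taken
r2=M[208]=24
r0=67+24=91
r2=24>>1=12
r0=91+16=107
r7=208+4=212
r1=8-1=7
CMP r1, #6  (cmp 7,6)
BNE body: taken
r2=M[212]=13
r0=107+13=120
r2=13>>1=6
r0=120+16=136
r7=212+4=216
r1=7-1=6
CMP r1, #6  (cmp 6,6)
BNE body: not taken
r0=136-6=130
halt.
Total executed instructions: 38.

38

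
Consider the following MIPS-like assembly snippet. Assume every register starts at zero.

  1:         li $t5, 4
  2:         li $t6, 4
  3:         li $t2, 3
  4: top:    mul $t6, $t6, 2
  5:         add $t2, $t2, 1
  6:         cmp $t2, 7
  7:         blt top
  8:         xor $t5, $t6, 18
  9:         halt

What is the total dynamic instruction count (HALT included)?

21

after li $t5, 4: $t5=4
after li $t6, 4: $t6=4
after li $t2, 3: $t2=3
after mul $t6, $t6, 2: $t6=4*2=8
after add $t2, $t2, 1: $t2=3+1=4
cmp $t2, 7  (cmp 4,7)
blt top: taken
after mul $t6, $t6, 2: $t6=8*2=16
after add $t2, $t2, 1: $t2=4+1=5
cmp $t2, 7  (cmp 5,7)
blt top: taken
after mul $t6, $t6, 2: $t6=16*2=32
after add $t2, $t2, 1: $t2=5+1=6
cmp $t2, 7  (cmp 6,7)
blt top: taken
after mul $t6, $t6, 2: $t6=32*2=64
after add $t2, $t2, 1: $t2=6+1=7
cmp $t2, 7  (cmp 7,7)
blt top: not taken
after xor $t5, $t6, 18: $t5=64^18=82
halt.
Total executed instructions: 21.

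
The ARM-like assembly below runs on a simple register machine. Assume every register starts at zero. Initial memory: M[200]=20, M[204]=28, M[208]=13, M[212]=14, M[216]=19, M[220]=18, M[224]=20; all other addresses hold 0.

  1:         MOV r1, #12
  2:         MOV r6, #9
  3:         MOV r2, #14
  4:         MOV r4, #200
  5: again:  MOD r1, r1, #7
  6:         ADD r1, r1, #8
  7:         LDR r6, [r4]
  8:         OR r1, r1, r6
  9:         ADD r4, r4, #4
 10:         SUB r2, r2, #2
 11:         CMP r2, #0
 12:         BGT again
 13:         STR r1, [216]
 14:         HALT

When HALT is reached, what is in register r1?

MOV r1, #12 → r1=12
MOV r6, #9 → r6=9
MOV r2, #14 → r2=14
MOV r4, #200 → r4=200
MOD r1, r1, #7 → r1=12%7=5
ADD r1, r1, #8 → r1=5+8=13
LDR r6, [r4] → r6=M[200]=20
OR r1, r1, r6 → r1=13|20=29
ADD r4, r4, #4 → r4=200+4=204
SUB r2, r2, #2 → r2=14-2=12
CMP r2, #0  (cmp 12,0)
BGT again: taken
MOD r1, r1, #7 → r1=29%7=1
ADD r1, r1, #8 → r1=1+8=9
LDR r6, [r4] → r6=M[204]=28
OR r1, r1, r6 → r1=9|28=29
ADD r4, r4, #4 → r4=204+4=208
SUB r2, r2, #2 → r2=12-2=10
CMP r2, #0  (cmp 10,0)
BGT again: taken
MOD r1, r1, #7 → r1=29%7=1
ADD r1, r1, #8 → r1=1+8=9
LDR r6, [r4] → r6=M[208]=13
OR r1, r1, r6 → r1=9|13=13
ADD r4, r4, #4 → r4=208+4=212
SUB r2, r2, #2 → r2=10-2=8
CMP r2, #0  (cmp 8,0)
BGT again: taken
MOD r1, r1, #7 → r1=13%7=6
ADD r1, r1, #8 → r1=6+8=14
LDR r6, [r4] → r6=M[212]=14
OR r1, r1, r6 → r1=14|14=14
ADD r4, r4, #4 → r4=212+4=216
SUB r2, r2, #2 → r2=8-2=6
CMP r2, #0  (cmp 6,0)
BGT again: taken
MOD r1, r1, #7 → r1=14%7=0
ADD r1, r1, #8 → r1=0+8=8
LDR r6, [r4] → r6=M[216]=19
OR r1, r1, r6 → r1=8|19=27
ADD r4, r4, #4 → r4=216+4=220
SUB r2, r2, #2 → r2=6-2=4
CMP r2, #0  (cmp 4,0)
BGT again: taken
MOD r1, r1, #7 → r1=27%7=6
ADD r1, r1, #8 → r1=6+8=14
LDR r6, [r4] → r6=M[220]=18
OR r1, r1, r6 → r1=14|18=30
ADD r4, r4, #4 → r4=220+4=224
SUB r2, r2, #2 → r2=4-2=2
CMP r2, #0  (cmp 2,0)
BGT again: taken
MOD r1, r1, #7 → r1=30%7=2
ADD r1, r1, #8 → r1=2+8=10
LDR r6, [r4] → r6=M[224]=20
OR r1, r1, r6 → r1=10|20=30
ADD r4, r4, #4 → r4=224+4=228
SUB r2, r2, #2 → r2=2-2=0
CMP r2, #0  (cmp 0,0)
BGT again: not taken
STR r1, [216] → M[216]=30
halt.

30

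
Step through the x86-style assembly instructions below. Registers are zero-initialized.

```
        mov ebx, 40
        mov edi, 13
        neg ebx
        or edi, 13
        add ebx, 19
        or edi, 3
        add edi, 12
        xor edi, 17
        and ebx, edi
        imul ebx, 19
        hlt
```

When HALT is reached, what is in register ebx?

190

mov ebx, 40 → ebx=40
mov edi, 13 → edi=13
neg ebx → ebx=-(40)=-40
or edi, 13 → edi=13|13=13
add ebx, 19 → ebx=(-40)+19=-21
or edi, 3 → edi=13|3=15
add edi, 12 → edi=15+12=27
xor edi, 17 → edi=27^17=10
and ebx, edi → ebx=(-21)&10=10
imul ebx, 19 → ebx=10*19=190
halt.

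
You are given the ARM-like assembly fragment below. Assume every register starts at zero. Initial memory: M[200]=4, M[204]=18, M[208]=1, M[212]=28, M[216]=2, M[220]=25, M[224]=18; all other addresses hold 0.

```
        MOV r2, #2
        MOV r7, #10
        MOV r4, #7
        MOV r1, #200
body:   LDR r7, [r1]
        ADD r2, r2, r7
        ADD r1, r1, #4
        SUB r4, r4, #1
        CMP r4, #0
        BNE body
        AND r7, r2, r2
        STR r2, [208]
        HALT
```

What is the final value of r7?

after MOV r2, #2: r2=2
after MOV r7, #10: r7=10
after MOV r4, #7: r4=7
after MOV r1, #200: r1=200
after LDR r7, [r1]: r7=M[200]=4
after ADD r2, r2, r7: r2=2+4=6
after ADD r1, r1, #4: r1=200+4=204
after SUB r4, r4, #1: r4=7-1=6
CMP r4, #0  (cmp 6,0)
BNE body: taken
after LDR r7, [r1]: r7=M[204]=18
after ADD r2, r2, r7: r2=6+18=24
after ADD r1, r1, #4: r1=204+4=208
after SUB r4, r4, #1: r4=6-1=5
CMP r4, #0  (cmp 5,0)
BNE body: taken
after LDR r7, [r1]: r7=M[208]=1
after ADD r2, r2, r7: r2=24+1=25
after ADD r1, r1, #4: r1=208+4=212
after SUB r4, r4, #1: r4=5-1=4
CMP r4, #0  (cmp 4,0)
BNE body: taken
after LDR r7, [r1]: r7=M[212]=28
after ADD r2, r2, r7: r2=25+28=53
after ADD r1, r1, #4: r1=212+4=216
after SUB r4, r4, #1: r4=4-1=3
CMP r4, #0  (cmp 3,0)
BNE body: taken
after LDR r7, [r1]: r7=M[216]=2
after ADD r2, r2, r7: r2=53+2=55
after ADD r1, r1, #4: r1=216+4=220
after SUB r4, r4, #1: r4=3-1=2
CMP r4, #0  (cmp 2,0)
BNE body: taken
after LDR r7, [r1]: r7=M[220]=25
after ADD r2, r2, r7: r2=55+25=80
after ADD r1, r1, #4: r1=220+4=224
after SUB r4, r4, #1: r4=2-1=1
CMP r4, #0  (cmp 1,0)
BNE body: taken
after LDR r7, [r1]: r7=M[224]=18
after ADD r2, r2, r7: r2=80+18=98
after ADD r1, r1, #4: r1=224+4=228
after SUB r4, r4, #1: r4=1-1=0
CMP r4, #0  (cmp 0,0)
BNE body: not taken
after AND r7, r2, r2: r7=98&98=98
STR r2, [208] → M[208]=98
halt.

98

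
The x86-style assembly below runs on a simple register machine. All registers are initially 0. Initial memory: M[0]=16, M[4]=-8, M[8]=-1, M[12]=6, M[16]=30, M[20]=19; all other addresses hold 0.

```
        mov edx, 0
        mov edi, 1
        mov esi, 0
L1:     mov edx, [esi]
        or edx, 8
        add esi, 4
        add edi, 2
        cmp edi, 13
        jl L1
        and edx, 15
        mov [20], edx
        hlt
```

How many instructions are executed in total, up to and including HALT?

42

mov edx, 0 → edx=0
mov edi, 1 → edi=1
mov esi, 0 → esi=0
mov edx, [esi] → edx=M[0]=16
or edx, 8 → edx=16|8=24
add esi, 4 → esi=0+4=4
add edi, 2 → edi=1+2=3
cmp edi, 13  (cmp 3,13)
jl L1: taken
mov edx, [esi] → edx=M[4]=-8
or edx, 8 → edx=(-8)|8=-8
add esi, 4 → esi=4+4=8
add edi, 2 → edi=3+2=5
cmp edi, 13  (cmp 5,13)
jl L1: taken
mov edx, [esi] → edx=M[8]=-1
or edx, 8 → edx=(-1)|8=-1
add esi, 4 → esi=8+4=12
add edi, 2 → edi=5+2=7
cmp edi, 13  (cmp 7,13)
jl L1: taken
mov edx, [esi] → edx=M[12]=6
or edx, 8 → edx=6|8=14
add esi, 4 → esi=12+4=16
add edi, 2 → edi=7+2=9
cmp edi, 13  (cmp 9,13)
jl L1: taken
mov edx, [esi] → edx=M[16]=30
or edx, 8 → edx=30|8=30
add esi, 4 → esi=16+4=20
add edi, 2 → edi=9+2=11
cmp edi, 13  (cmp 11,13)
jl L1: taken
mov edx, [esi] → edx=M[20]=19
or edx, 8 → edx=19|8=27
add esi, 4 → esi=20+4=24
add edi, 2 → edi=11+2=13
cmp edi, 13  (cmp 13,13)
jl L1: not taken
and edx, 15 → edx=27&15=11
mov [20], edx → M[20]=11
halt.
Total executed instructions: 42.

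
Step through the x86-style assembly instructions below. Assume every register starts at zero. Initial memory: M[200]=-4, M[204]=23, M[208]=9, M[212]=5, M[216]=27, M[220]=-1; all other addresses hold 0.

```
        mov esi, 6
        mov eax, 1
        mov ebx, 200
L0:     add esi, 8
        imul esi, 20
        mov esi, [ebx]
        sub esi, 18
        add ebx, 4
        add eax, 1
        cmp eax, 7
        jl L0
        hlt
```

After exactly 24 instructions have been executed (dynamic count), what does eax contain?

mov esi, 6 → esi=6
mov eax, 1 → eax=1
mov ebx, 200 → ebx=200
add esi, 8 → esi=6+8=14
imul esi, 20 → esi=14*20=280
mov esi, [ebx] → esi=M[200]=-4
sub esi, 18 → esi=(-4)-18=-22
add ebx, 4 → ebx=200+4=204
add eax, 1 → eax=1+1=2
cmp eax, 7  (cmp 2,7)
jl L0: taken
add esi, 8 → esi=(-22)+8=-14
imul esi, 20 → esi=(-14)*20=-280
mov esi, [ebx] → esi=M[204]=23
sub esi, 18 → esi=23-18=5
add ebx, 4 → ebx=204+4=208
add eax, 1 → eax=2+1=3
cmp eax, 7  (cmp 3,7)
jl L0: taken
add esi, 8 → esi=5+8=13
imul esi, 20 → esi=13*20=260
mov esi, [ebx] → esi=M[208]=9
sub esi, 18 → esi=9-18=-9
add ebx, 4 → ebx=208+4=212
After step 24: eax = 3.

3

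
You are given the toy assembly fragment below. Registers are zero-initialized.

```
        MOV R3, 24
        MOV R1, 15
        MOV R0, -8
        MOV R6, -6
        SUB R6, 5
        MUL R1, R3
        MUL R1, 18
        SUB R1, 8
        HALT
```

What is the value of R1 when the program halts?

after MOV R3, 24: R3=24
after MOV R1, 15: R1=15
after MOV R0, -8: R0=-8
after MOV R6, -6: R6=-6
after SUB R6, 5: R6=(-6)-5=-11
after MUL R1, R3: R1=15*24=360
after MUL R1, 18: R1=360*18=6480
after SUB R1, 8: R1=6480-8=6472
halt.

6472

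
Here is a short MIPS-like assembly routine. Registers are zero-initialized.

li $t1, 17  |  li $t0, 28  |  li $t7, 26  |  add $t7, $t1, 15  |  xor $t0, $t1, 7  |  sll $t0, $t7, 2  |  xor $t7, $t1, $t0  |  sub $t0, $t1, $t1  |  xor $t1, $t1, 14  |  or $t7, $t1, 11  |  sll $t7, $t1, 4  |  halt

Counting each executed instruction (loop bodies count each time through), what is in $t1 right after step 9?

31

$t1=17
$t0=28
$t7=26
$t7=17+15=32
$t0=17^7=22
$t0=32<<2=128
$t7=17^128=145
$t0=17-17=0
$t1=17^14=31
After step 9: $t1 = 31.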